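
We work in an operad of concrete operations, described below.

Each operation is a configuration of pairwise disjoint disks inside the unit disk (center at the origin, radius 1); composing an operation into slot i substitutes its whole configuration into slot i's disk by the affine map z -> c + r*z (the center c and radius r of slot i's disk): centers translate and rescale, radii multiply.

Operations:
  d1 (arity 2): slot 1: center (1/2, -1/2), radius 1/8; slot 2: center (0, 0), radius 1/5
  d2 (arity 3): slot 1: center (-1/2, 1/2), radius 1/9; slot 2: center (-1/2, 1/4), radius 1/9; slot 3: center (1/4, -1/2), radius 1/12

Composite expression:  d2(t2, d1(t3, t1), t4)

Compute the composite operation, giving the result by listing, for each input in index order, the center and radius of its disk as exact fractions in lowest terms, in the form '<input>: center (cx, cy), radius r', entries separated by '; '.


t1: center (-1/2, 1/4), radius 1/45; t2: center (-1/2, 1/2), radius 1/9; t3: center (-4/9, 7/36), radius 1/72; t4: center (1/4, -1/2), radius 1/12

Follow each t-input down from d2: c' goes to c + r*c', radius to r*r'.
input t2: composing its 1 substitution step yields center (-1/2, 1/2), radius 1/9
input t3: composing its 2 substitution steps yields center (-4/9, 7/36), radius 1/72
input t1: composing its 2 substitution steps yields center (-1/2, 1/4), radius 1/45
input t4: composing its 1 substitution step yields center (1/4, -1/2), radius 1/12


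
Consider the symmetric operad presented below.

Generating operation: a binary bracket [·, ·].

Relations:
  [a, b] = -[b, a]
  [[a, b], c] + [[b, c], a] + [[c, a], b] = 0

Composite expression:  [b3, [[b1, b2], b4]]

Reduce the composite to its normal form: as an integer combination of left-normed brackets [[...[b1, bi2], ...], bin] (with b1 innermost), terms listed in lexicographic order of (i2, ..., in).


Skip Jacobi rewriting: expand, keep b1-initial words, read off terms.
Composite bracket: [b3, [[b1, b2], b4]]
Under [a, b] = ab - ba we get 8 signed associative words (2^3 = 8).
Only words starting with b1 matter:
  sign of b1b2b4b3 is -1, so it contributes -[[[b1, b2], b4], b3]

-[[[b1, b2], b4], b3]


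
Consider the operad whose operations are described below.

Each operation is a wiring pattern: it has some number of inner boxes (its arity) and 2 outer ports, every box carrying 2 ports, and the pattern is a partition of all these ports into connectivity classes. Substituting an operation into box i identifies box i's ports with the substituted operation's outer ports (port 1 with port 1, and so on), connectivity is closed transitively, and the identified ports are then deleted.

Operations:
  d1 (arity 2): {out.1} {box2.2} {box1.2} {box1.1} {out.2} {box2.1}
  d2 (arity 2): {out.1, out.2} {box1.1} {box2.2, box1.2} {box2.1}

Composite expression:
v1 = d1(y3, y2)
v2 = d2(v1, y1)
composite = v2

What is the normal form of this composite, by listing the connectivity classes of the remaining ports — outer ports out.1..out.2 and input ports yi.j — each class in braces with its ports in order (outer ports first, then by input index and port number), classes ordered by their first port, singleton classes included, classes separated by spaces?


{out.1, out.2} {y1.1} {y1.2} {y2.1} {y2.2} {y3.1} {y3.2}

Substituting into d2 glues patterns; closure does the rest.
stage d1: inputs (y3, y2), connectivity {out.1} {out.2} {y2.1} {y2.2} {y3.1} {y3.2}, out.j its boundary
stage d2: inputs (y3, y2, y1), connectivity {out.1, out.2} {y1.1} {y1.2} {y2.1} {y2.2} {y3.1} {y3.2}, out.j its boundary


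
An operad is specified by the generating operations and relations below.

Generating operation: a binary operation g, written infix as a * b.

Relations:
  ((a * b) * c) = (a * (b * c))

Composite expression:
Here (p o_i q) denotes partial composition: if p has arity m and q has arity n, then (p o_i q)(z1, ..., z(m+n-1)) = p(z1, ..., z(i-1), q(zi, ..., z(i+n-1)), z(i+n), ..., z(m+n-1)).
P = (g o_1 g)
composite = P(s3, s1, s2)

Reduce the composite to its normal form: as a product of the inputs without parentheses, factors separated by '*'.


s3 * s1 * s2

Every regrouping of g is equal, so read the s-inputs in written order.
(s3 * s1) unparenthesizes to s3 * s1
((s3 * s1) * s2) unparenthesizes to s3 * s1 * s2


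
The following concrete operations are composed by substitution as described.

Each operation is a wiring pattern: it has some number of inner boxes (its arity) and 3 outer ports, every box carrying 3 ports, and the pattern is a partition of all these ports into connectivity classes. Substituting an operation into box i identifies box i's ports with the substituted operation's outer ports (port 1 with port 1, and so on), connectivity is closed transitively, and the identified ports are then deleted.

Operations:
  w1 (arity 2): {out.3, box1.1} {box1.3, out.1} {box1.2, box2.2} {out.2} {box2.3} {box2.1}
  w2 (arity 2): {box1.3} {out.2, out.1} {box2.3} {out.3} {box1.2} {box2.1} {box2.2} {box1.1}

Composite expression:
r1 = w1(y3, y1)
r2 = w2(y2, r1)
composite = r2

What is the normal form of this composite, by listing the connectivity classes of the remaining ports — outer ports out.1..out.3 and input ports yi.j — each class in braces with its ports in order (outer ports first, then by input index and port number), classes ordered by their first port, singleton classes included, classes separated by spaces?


{out.1, out.2} {out.3} {y1.1} {y1.2, y3.2} {y1.3} {y2.1} {y2.2} {y2.3} {y3.1} {y3.3}


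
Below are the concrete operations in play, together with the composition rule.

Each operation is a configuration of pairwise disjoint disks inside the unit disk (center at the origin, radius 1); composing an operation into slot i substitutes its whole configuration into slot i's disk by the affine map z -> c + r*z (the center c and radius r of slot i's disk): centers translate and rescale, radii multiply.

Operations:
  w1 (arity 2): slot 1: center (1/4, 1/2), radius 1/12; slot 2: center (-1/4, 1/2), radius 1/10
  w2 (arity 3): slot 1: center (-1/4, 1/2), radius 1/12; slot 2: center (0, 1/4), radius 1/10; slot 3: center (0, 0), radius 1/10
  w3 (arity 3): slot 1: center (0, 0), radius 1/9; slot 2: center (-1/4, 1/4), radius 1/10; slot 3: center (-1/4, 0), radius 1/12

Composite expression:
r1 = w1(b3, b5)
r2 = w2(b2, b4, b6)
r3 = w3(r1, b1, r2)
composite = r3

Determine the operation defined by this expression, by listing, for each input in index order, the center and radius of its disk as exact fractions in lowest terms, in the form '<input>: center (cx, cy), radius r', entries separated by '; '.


b1: center (-1/4, 1/4), radius 1/10; b2: center (-13/48, 1/24), radius 1/144; b3: center (1/36, 1/18), radius 1/108; b4: center (-1/4, 1/48), radius 1/120; b5: center (-1/36, 1/18), radius 1/90; b6: center (-1/4, 0), radius 1/120

Each b-disk chains the slot maps above it in w3; radii multiply.
input b3: composing its 2 substitution steps yields center (1/36, 1/18), radius 1/108
input b5: composing its 2 substitution steps yields center (-1/36, 1/18), radius 1/90
input b1: composing its 1 substitution step yields center (-1/4, 1/4), radius 1/10
input b2: composing its 2 substitution steps yields center (-13/48, 1/24), radius 1/144
input b4: composing its 2 substitution steps yields center (-1/4, 1/48), radius 1/120
input b6: composing its 2 substitution steps yields center (-1/4, 0), radius 1/120


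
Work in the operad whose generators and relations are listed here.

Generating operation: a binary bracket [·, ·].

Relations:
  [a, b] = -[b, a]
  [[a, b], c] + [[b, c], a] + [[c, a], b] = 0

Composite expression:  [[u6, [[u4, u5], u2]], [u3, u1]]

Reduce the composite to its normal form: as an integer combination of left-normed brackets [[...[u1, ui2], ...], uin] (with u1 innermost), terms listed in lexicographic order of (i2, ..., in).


[[[[[u1, u3], u2], u4], u5], u6] - [[[[[u1, u3], u2], u5], u4], u6] - [[[[[u1, u3], u4], u5], u2], u6] + [[[[[u1, u3], u5], u4], u2], u6] - [[[[[u1, u3], u6], u2], u4], u5] + [[[[[u1, u3], u6], u2], u5], u4] + [[[[[u1, u3], u6], u4], u5], u2] - [[[[[u1, u3], u6], u5], u4], u2]

Skip Jacobi rewriting: expand, keep u1-initial words, read off terms.
Composite bracket: [[u6, [[u4, u5], u2]], [u3, u1]]
Under [a, b] = ab - ba we get 32 signed associative words (2^5 = 32).
Only words starting with u1 matter:
  word u1u3u2u4u5u6 has sign +1, contributing +[[[[[u1, u3], u2], u4], u5], u6]
  word u1u3u2u5u4u6 has sign -1, contributing -[[[[[u1, u3], u2], u5], u4], u6]
  word u1u3u4u5u2u6 has sign -1, contributing -[[[[[u1, u3], u4], u5], u2], u6]
  word u1u3u5u4u2u6 has sign +1, contributing +[[[[[u1, u3], u5], u4], u2], u6]
  word u1u3u6u2u4u5 has sign -1, contributing -[[[[[u1, u3], u6], u2], u4], u5]
  word u1u3u6u2u5u4 has sign +1, contributing +[[[[[u1, u3], u6], u2], u5], u4]
  word u1u3u6u4u5u2 has sign +1, contributing +[[[[[u1, u3], u6], u4], u5], u2]
  word u1u3u6u5u4u2 has sign -1, contributing -[[[[[u1, u3], u6], u5], u4], u2]


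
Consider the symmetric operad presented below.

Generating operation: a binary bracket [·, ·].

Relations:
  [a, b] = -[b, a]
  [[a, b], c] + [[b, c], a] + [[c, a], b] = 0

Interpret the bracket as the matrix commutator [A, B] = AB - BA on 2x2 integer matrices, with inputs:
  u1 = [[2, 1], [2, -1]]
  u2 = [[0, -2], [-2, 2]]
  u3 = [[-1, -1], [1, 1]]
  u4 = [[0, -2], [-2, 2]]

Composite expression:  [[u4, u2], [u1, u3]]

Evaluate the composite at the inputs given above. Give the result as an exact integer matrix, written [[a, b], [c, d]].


[[0, 0], [0, 0]]

[u4, u2] = [[0, 0], [0, 0]]
[u1, u3] = [[3, -1], [-7, -3]]
[[u4, u2], [u1, u3]] = [[0, 0], [0, 0]]


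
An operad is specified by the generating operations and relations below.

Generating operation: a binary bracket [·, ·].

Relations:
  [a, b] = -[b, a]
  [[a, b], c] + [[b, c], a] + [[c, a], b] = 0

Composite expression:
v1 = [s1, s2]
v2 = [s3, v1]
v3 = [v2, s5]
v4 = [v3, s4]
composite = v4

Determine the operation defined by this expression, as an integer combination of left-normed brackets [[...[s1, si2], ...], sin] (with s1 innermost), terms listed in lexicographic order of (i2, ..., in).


-[[[[s1, s2], s3], s5], s4]

A multilinear Lie element is pinned by s1-initial words (s1 innermost).
Composite bracket: [[[s3, [s1, s2]], s5], s4]
Full expansion: 16 signed words from ab - ba (2^4 = 16).
Words beginning with s1 determine it all:
  the word s1s2s3s5s4 carries sign -1 and contributes -[[[[s1, s2], s3], s5], s4]


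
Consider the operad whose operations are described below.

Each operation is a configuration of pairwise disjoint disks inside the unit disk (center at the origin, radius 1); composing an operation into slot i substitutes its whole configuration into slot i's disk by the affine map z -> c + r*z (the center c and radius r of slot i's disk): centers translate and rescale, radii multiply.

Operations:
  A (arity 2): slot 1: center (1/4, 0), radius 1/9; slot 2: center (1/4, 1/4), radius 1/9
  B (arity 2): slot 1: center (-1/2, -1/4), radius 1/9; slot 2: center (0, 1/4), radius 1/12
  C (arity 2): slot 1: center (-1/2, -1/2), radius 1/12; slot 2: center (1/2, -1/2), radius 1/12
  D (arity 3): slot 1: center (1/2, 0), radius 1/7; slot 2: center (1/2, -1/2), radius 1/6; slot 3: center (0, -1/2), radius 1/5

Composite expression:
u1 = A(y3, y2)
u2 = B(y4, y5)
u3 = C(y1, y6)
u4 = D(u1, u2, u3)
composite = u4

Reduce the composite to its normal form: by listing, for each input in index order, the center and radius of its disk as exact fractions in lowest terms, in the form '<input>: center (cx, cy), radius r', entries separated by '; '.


y1: center (-1/10, -3/5), radius 1/60; y2: center (15/28, 1/28), radius 1/63; y3: center (15/28, 0), radius 1/63; y4: center (5/12, -13/24), radius 1/54; y5: center (1/2, -11/24), radius 1/72; y6: center (1/10, -3/5), radius 1/60

Affine substitution under D: radii multiply and y-centers shift.
y3: after 2 affine steps, its disk has center (15/28, 0), radius 1/63
y2: after 2 affine steps, its disk has center (15/28, 1/28), radius 1/63
y4: after 2 affine steps, its disk has center (5/12, -13/24), radius 1/54
y5: after 2 affine steps, its disk has center (1/2, -11/24), radius 1/72
y1: after 2 affine steps, its disk has center (-1/10, -3/5), radius 1/60
y6: after 2 affine steps, its disk has center (1/10, -3/5), radius 1/60


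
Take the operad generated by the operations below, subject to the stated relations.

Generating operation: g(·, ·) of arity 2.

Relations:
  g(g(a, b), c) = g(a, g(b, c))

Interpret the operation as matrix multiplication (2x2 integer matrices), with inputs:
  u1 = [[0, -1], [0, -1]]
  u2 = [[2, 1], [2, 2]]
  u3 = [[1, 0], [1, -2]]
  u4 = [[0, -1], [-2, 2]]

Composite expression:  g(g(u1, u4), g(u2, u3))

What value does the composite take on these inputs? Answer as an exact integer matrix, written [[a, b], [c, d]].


[[-2, 4], [-2, 4]]


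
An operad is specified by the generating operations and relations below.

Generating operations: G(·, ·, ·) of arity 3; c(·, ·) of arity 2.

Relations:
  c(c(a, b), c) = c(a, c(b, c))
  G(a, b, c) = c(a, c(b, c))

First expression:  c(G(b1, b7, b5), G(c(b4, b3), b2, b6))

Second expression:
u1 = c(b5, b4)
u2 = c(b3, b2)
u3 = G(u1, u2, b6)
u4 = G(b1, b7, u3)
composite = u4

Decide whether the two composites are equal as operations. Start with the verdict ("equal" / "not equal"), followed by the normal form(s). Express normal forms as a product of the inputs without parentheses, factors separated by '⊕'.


equal; both compose to b1 ⊕ b7 ⊕ b5 ⊕ b4 ⊕ b3 ⊕ b2 ⊕ b6


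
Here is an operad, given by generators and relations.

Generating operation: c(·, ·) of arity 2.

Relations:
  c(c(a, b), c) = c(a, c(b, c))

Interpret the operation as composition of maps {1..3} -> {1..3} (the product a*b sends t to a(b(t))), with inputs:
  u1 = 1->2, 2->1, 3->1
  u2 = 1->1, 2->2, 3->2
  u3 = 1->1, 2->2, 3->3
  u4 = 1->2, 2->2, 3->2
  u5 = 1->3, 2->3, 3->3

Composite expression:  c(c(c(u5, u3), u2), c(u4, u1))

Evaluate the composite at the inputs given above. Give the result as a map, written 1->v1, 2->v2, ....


c(u5, u3) = 1->3, 2->3, 3->3
c(c(u5, u3), u2) = 1->3, 2->3, 3->3
c(u4, u1) = 1->2, 2->2, 3->2
c(c(c(u5, u3), u2), c(u4, u1)) = 1->3, 2->3, 3->3

1->3, 2->3, 3->3


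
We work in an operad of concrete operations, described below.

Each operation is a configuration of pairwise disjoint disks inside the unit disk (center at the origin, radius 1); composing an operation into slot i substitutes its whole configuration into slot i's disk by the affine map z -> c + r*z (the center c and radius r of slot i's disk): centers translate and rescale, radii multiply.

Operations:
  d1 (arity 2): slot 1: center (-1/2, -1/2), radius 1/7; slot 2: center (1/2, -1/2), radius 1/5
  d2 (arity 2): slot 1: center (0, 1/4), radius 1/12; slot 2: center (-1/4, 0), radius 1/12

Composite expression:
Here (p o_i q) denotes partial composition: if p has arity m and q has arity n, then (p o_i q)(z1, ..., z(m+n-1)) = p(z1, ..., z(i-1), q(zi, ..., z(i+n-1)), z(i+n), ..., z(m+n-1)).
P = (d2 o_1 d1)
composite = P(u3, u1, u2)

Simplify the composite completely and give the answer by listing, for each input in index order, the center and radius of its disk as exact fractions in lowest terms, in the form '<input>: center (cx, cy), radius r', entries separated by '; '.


u1: center (1/24, 5/24), radius 1/60; u2: center (-1/4, 0), radius 1/12; u3: center (-1/24, 5/24), radius 1/84


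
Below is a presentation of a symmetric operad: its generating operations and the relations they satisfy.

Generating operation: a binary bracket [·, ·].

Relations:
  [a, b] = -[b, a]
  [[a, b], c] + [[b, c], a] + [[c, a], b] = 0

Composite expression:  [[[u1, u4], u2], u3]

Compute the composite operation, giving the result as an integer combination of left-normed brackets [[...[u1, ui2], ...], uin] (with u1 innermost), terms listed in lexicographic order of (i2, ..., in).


Antisymmetry and Jacobi reduce to u1-anchored left-normed brackets.
Composite bracket: [[[u1, u4], u2], u3]
Expanding via [a, b] = ab - ba: 8 signed words (2^3 = 8).
Collect the words opening with u1:
  the word u1u4u2u3 carries sign +1 and contributes +[[[u1, u4], u2], u3]

[[[u1, u4], u2], u3]


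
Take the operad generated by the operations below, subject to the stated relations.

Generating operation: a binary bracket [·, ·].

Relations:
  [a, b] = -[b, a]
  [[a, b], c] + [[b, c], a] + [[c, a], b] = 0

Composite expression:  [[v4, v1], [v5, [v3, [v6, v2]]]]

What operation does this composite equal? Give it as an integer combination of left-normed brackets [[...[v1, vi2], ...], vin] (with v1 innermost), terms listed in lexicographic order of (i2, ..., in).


[[[[[v1, v4], v2], v6], v3], v5] - [[[[[v1, v4], v3], v2], v6], v5] + [[[[[v1, v4], v3], v6], v2], v5] - [[[[[v1, v4], v5], v2], v6], v3] + [[[[[v1, v4], v5], v3], v2], v6] - [[[[[v1, v4], v5], v3], v6], v2] + [[[[[v1, v4], v5], v6], v2], v3] - [[[[[v1, v4], v6], v2], v3], v5]

Antisymmetry and Jacobi reduce to v1-anchored left-normed brackets.
Composite bracket: [[v4, v1], [v5, [v3, [v6, v2]]]]
Each bracket splits as ab - ba, giving 32 signed words (2^5 = 32).
The v1-initial words carry the normal form:
  v1v4v2v6v3v5 (sign +1) contributes +[[[[[v1, v4], v2], v6], v3], v5]
  v1v4v3v2v6v5 (sign -1) contributes -[[[[[v1, v4], v3], v2], v6], v5]
  v1v4v3v6v2v5 (sign +1) contributes +[[[[[v1, v4], v3], v6], v2], v5]
  v1v4v5v2v6v3 (sign -1) contributes -[[[[[v1, v4], v5], v2], v6], v3]
  v1v4v5v3v2v6 (sign +1) contributes +[[[[[v1, v4], v5], v3], v2], v6]
  v1v4v5v3v6v2 (sign -1) contributes -[[[[[v1, v4], v5], v3], v6], v2]
  v1v4v5v6v2v3 (sign +1) contributes +[[[[[v1, v4], v5], v6], v2], v3]
  v1v4v6v2v3v5 (sign -1) contributes -[[[[[v1, v4], v6], v2], v3], v5]


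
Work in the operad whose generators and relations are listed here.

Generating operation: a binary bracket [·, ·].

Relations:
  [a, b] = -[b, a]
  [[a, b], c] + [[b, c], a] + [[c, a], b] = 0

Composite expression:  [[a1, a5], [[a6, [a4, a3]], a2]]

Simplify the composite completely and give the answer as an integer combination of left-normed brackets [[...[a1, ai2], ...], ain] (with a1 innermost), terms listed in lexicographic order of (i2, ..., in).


Skip Jacobi rewriting: expand, keep a1-initial words, read off terms.
Composite bracket: [[a1, a5], [[a6, [a4, a3]], a2]]
Expanding via [a, b] = ab - ba: 32 signed words (2^5 = 32).
Words beginning with a1 determine it all:
  sign of a1a5a2a3a4a6 is -1, so it contributes -[[[[[a1, a5], a2], a3], a4], a6]
  sign of a1a5a2a4a3a6 is +1, so it contributes +[[[[[a1, a5], a2], a4], a3], a6]
  sign of a1a5a2a6a3a4 is +1, so it contributes +[[[[[a1, a5], a2], a6], a3], a4]
  sign of a1a5a2a6a4a3 is -1, so it contributes -[[[[[a1, a5], a2], a6], a4], a3]
  sign of a1a5a3a4a6a2 is +1, so it contributes +[[[[[a1, a5], a3], a4], a6], a2]
  sign of a1a5a4a3a6a2 is -1, so it contributes -[[[[[a1, a5], a4], a3], a6], a2]
  sign of a1a5a6a3a4a2 is -1, so it contributes -[[[[[a1, a5], a6], a3], a4], a2]
  sign of a1a5a6a4a3a2 is +1, so it contributes +[[[[[a1, a5], a6], a4], a3], a2]

-[[[[[a1, a5], a2], a3], a4], a6] + [[[[[a1, a5], a2], a4], a3], a6] + [[[[[a1, a5], a2], a6], a3], a4] - [[[[[a1, a5], a2], a6], a4], a3] + [[[[[a1, a5], a3], a4], a6], a2] - [[[[[a1, a5], a4], a3], a6], a2] - [[[[[a1, a5], a6], a3], a4], a2] + [[[[[a1, a5], a6], a4], a3], a2]


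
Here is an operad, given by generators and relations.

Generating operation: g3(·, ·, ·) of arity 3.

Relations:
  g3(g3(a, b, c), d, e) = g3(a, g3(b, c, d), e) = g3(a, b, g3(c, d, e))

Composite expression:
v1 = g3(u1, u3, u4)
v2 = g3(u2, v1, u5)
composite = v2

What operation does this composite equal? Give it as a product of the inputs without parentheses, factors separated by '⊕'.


u2 ⊕ u1 ⊕ u3 ⊕ u4 ⊕ u5

All parenthesizations of g3 agree; list the u-inputs left to right.
g3(u1, u3, u4) reduces to u1 ⊕ u3 ⊕ u4
g3(u2, g3(u1, u3, u4), u5) reduces to u2 ⊕ u1 ⊕ u3 ⊕ u4 ⊕ u5


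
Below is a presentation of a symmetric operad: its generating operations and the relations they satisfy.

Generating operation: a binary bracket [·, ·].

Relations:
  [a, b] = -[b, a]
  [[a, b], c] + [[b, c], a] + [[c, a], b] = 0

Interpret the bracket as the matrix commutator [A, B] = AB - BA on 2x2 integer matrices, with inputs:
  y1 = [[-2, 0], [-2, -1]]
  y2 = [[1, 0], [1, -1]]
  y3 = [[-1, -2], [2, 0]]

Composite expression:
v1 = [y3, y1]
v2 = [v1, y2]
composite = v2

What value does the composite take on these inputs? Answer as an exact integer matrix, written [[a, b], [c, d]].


[y3, y1] = [[4, -2], [-4, -4]]
[[y3, y1], y2] = [[-2, 4], [-16, 2]]

[[-2, 4], [-16, 2]]


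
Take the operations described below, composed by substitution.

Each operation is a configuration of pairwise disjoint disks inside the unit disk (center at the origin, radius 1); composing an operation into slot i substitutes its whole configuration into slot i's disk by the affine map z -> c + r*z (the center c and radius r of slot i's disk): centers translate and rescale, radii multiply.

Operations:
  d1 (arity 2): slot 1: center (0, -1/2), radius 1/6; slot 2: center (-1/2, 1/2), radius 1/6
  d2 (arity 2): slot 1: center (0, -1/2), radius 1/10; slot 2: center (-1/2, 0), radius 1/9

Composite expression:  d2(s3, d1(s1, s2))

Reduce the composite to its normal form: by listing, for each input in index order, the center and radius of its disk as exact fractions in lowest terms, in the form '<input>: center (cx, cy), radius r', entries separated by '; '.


Each s-disk chains the slot maps above it in d2; radii multiply.
s3: after 1 affine step, its disk has center (0, -1/2), radius 1/10
s1: after 2 affine steps, its disk has center (-1/2, -1/18), radius 1/54
s2: after 2 affine steps, its disk has center (-5/9, 1/18), radius 1/54

s1: center (-1/2, -1/18), radius 1/54; s2: center (-5/9, 1/18), radius 1/54; s3: center (0, -1/2), radius 1/10


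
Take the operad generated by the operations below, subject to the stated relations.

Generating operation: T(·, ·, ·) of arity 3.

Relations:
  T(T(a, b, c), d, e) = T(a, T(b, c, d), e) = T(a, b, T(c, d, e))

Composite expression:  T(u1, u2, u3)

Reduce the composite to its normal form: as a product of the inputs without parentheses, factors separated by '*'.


Associativity of T dissolves the nesting; only the u-input order survives.
T(u1, u2, u3) flattens to u1 * u2 * u3

u1 * u2 * u3


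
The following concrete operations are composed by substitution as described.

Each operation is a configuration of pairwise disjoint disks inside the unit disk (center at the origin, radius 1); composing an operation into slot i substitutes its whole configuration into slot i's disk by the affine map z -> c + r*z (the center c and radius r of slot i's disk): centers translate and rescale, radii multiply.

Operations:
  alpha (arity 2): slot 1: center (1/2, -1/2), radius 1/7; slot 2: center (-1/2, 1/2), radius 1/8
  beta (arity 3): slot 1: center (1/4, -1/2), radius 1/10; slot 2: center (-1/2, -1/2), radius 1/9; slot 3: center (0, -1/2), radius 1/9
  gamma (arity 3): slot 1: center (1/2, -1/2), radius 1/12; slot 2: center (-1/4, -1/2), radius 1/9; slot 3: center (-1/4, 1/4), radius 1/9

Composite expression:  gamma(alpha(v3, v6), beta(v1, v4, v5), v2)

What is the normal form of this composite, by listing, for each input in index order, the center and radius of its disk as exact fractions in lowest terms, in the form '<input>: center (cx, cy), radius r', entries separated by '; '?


v1: center (-2/9, -5/9), radius 1/90; v2: center (-1/4, 1/4), radius 1/9; v3: center (13/24, -13/24), radius 1/84; v4: center (-11/36, -5/9), radius 1/81; v5: center (-1/4, -5/9), radius 1/81; v6: center (11/24, -11/24), radius 1/96

Below gamma, radii multiply path by path; the v-disk centers shift.
v3: after 2 affine steps, its disk has center (13/24, -13/24), radius 1/84
v6: after 2 affine steps, its disk has center (11/24, -11/24), radius 1/96
v1: after 2 affine steps, its disk has center (-2/9, -5/9), radius 1/90
v4: after 2 affine steps, its disk has center (-11/36, -5/9), radius 1/81
v5: after 2 affine steps, its disk has center (-1/4, -5/9), radius 1/81
v2: after 1 affine step, its disk has center (-1/4, 1/4), radius 1/9


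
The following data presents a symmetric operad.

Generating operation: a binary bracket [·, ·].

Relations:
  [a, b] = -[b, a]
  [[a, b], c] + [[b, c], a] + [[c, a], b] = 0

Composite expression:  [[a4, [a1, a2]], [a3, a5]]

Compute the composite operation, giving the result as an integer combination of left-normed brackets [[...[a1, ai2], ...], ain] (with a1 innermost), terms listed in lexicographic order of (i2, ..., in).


In the tensor algebra, words opening a1 carry the a1-anchored form.
Composite bracket: [[a4, [a1, a2]], [a3, a5]]
The bracket unfolds into 16 signed words via [a, b] = ab - ba (2^4 = 16).
The a1-initial words carry the normal form:
  a1a2a4a3a5 appears with sign -1, giving the term -[[[[a1, a2], a4], a3], a5]
  a1a2a4a5a3 appears with sign +1, giving the term +[[[[a1, a2], a4], a5], a3]

-[[[[a1, a2], a4], a3], a5] + [[[[a1, a2], a4], a5], a3]


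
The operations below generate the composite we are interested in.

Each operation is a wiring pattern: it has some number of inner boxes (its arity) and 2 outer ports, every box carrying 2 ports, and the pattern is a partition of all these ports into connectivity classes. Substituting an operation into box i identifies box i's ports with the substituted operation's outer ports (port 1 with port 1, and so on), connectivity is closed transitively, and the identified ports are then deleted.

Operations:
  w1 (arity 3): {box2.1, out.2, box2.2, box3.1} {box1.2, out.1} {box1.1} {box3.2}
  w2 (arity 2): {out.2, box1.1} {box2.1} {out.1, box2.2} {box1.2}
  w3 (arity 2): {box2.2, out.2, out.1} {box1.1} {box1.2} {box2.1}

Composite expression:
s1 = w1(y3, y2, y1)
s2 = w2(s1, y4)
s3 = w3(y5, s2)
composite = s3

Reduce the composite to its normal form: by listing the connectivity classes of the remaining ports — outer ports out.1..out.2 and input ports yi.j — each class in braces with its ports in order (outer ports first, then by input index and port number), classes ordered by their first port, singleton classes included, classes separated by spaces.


{out.1, out.2, y3.2} {y1.1, y2.1, y2.2} {y1.2} {y3.1} {y4.1} {y4.2} {y5.1} {y5.2}

After gluing at w3, chains via deleted ports link the y-ports.
composing w1 on (y3, y2, y1), with out.j its own outer ports: {out.1, y3.2} {out.2, y1.1, y2.1, y2.2} {y1.2} {y3.1}
composing w2 on (y3, y2, y1, y4), with out.j its own outer ports: {out.1, y4.2} {out.2, y3.2} {y1.1, y2.1, y2.2} {y1.2} {y3.1} {y4.1}
composing w3 on (y5, y3, y2, y1, y4), with out.j its own outer ports: {out.1, out.2, y3.2} {y1.1, y2.1, y2.2} {y1.2} {y3.1} {y4.1} {y4.2} {y5.1} {y5.2}


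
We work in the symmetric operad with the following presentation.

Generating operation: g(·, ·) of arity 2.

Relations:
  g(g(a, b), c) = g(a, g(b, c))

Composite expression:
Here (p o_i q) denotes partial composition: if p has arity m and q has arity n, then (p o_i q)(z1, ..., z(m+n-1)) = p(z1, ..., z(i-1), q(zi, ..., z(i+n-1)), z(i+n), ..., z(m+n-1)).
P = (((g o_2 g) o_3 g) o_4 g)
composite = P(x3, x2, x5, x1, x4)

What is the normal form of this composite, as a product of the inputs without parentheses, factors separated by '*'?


Under associativity of g, the answer is the x's in reading order.
g(x1, x4) spells out as x1 * x4
g(x5, g(x1, x4)) spells out as x5 * x1 * x4
g(x2, g(x5, g(x1, x4))) spells out as x2 * x5 * x1 * x4
g(x3, g(x2, g(x5, g(x1, x4)))) spells out as x3 * x2 * x5 * x1 * x4

x3 * x2 * x5 * x1 * x4


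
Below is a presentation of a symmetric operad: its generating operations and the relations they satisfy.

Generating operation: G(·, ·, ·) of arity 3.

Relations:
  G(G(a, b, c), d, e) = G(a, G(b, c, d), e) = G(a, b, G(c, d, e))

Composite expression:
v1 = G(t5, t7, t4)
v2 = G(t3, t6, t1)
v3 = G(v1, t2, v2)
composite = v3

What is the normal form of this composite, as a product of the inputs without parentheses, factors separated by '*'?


t5 * t7 * t4 * t2 * t3 * t6 * t1


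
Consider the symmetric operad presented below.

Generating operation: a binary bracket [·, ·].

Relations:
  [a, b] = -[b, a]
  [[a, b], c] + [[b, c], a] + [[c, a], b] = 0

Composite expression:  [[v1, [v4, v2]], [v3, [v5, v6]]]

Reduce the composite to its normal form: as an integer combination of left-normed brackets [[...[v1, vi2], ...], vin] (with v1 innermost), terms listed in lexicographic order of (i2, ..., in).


-[[[[[v1, v2], v4], v3], v5], v6] + [[[[[v1, v2], v4], v3], v6], v5] + [[[[[v1, v2], v4], v5], v6], v3] - [[[[[v1, v2], v4], v6], v5], v3] + [[[[[v1, v4], v2], v3], v5], v6] - [[[[[v1, v4], v2], v3], v6], v5] - [[[[[v1, v4], v2], v5], v6], v3] + [[[[[v1, v4], v2], v6], v5], v3]

Skip Jacobi rewriting: expand, keep v1-initial words, read off terms.
Composite bracket: [[v1, [v4, v2]], [v3, [v5, v6]]]
The bracket unfolds into 32 signed words via [a, b] = ab - ba (2^5 = 32).
Words beginning with v1 determine it all:
  v1v2v4v3v5v6 (sign -1) contributes -[[[[[v1, v2], v4], v3], v5], v6]
  v1v2v4v3v6v5 (sign +1) contributes +[[[[[v1, v2], v4], v3], v6], v5]
  v1v2v4v5v6v3 (sign +1) contributes +[[[[[v1, v2], v4], v5], v6], v3]
  v1v2v4v6v5v3 (sign -1) contributes -[[[[[v1, v2], v4], v6], v5], v3]
  v1v4v2v3v5v6 (sign +1) contributes +[[[[[v1, v4], v2], v3], v5], v6]
  v1v4v2v3v6v5 (sign -1) contributes -[[[[[v1, v4], v2], v3], v6], v5]
  v1v4v2v5v6v3 (sign -1) contributes -[[[[[v1, v4], v2], v5], v6], v3]
  v1v4v2v6v5v3 (sign +1) contributes +[[[[[v1, v4], v2], v6], v5], v3]


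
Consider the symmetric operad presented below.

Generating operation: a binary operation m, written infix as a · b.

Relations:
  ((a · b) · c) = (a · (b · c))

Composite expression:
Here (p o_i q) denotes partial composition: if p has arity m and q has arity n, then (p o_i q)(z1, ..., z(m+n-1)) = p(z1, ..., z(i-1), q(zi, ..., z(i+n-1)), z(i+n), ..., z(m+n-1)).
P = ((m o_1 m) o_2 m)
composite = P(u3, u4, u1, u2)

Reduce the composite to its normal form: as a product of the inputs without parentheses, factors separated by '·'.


u3 · u4 · u1 · u2

Under associativity of m, the answer is the u's in reading order.
(u4 · u1) flattens to u4 · u1
(u3 · (u4 · u1)) flattens to u3 · u4 · u1
((u3 · (u4 · u1)) · u2) flattens to u3 · u4 · u1 · u2


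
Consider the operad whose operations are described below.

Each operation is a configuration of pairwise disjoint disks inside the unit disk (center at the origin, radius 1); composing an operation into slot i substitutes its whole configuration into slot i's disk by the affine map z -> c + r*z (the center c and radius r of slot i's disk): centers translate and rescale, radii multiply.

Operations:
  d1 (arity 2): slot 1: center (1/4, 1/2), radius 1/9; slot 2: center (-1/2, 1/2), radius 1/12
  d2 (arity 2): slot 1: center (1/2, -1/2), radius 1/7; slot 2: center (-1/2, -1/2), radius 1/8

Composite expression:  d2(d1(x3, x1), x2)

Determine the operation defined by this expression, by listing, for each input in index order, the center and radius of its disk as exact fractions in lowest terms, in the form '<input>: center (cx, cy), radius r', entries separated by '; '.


Each x-disk chains the slot maps above it in d2; radii multiply.
input x3: applying the 2 nested substitutions gives center (15/28, -3/7), radius 1/63
input x1: applying the 2 nested substitutions gives center (3/7, -3/7), radius 1/84
input x2: applying the 1 nested substitution gives center (-1/2, -1/2), radius 1/8

x1: center (3/7, -3/7), radius 1/84; x2: center (-1/2, -1/2), radius 1/8; x3: center (15/28, -3/7), radius 1/63


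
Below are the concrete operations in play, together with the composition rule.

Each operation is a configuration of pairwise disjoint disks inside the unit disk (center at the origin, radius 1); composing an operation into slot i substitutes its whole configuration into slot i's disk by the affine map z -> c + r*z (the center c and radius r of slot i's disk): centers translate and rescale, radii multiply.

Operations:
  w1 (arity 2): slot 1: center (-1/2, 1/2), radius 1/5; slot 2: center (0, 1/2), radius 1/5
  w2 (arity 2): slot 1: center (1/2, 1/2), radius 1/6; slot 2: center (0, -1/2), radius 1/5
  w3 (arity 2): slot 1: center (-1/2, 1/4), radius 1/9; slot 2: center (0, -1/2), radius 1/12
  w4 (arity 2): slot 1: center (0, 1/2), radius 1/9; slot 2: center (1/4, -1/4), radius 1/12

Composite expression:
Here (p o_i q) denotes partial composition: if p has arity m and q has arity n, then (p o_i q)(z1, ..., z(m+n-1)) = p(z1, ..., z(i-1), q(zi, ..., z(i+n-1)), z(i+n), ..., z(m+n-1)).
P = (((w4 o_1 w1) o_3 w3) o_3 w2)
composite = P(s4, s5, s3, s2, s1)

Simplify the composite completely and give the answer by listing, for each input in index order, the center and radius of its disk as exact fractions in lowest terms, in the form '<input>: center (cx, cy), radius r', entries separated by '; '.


s1: center (1/4, -7/24), radius 1/144; s2: center (5/24, -101/432), radius 1/540; s3: center (23/108, -97/432), radius 1/648; s4: center (-1/18, 5/9), radius 1/45; s5: center (0, 5/9), radius 1/45

Follow each s-input down from w4: c' goes to c + r*c', radius to r*r'.
for s4, the 2-step affine chain lands on center (-1/18, 5/9), radius 1/45
for s5, the 2-step affine chain lands on center (0, 5/9), radius 1/45
for s3, the 3-step affine chain lands on center (23/108, -97/432), radius 1/648
for s2, the 3-step affine chain lands on center (5/24, -101/432), radius 1/540
for s1, the 2-step affine chain lands on center (1/4, -7/24), radius 1/144


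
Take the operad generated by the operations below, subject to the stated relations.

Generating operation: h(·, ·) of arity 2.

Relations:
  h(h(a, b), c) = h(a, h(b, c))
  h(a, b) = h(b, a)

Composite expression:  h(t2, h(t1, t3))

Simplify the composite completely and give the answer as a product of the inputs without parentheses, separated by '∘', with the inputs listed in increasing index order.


t1 ∘ t2 ∘ t3

Both nesting and order wash out for h; what remains is which t's occur.
h(t1, t3) linearizes to t1 ∘ t3
h(t2, h(t1, t3)) linearizes to t2 ∘ t1 ∘ t3
commutativity sorts the factors: t1 ∘ t2 ∘ t3


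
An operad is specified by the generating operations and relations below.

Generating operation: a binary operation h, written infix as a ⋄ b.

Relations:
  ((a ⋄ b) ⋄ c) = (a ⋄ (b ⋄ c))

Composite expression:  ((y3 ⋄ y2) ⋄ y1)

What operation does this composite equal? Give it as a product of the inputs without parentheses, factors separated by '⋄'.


Key point: h is associative — brackets drop, the y-order remains.
(y3 ⋄ y2) linearizes to y3 ⋄ y2
((y3 ⋄ y2) ⋄ y1) linearizes to y3 ⋄ y2 ⋄ y1

y3 ⋄ y2 ⋄ y1


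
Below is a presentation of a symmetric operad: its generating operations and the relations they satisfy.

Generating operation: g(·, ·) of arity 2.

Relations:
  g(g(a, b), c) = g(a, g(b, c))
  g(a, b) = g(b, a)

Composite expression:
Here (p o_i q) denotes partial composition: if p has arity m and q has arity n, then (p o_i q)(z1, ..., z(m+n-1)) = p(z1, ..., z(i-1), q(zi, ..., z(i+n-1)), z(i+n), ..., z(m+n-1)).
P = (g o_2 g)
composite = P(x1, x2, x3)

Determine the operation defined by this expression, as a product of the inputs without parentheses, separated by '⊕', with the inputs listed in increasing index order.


Reordering under g is free, so list the x-inputs canonically.
g(x2, x3) linearizes to x2 ⊕ x3
g(x1, g(x2, x3)) linearizes to x1 ⊕ x2 ⊕ x3
commutativity sorts the factors: x1 ⊕ x2 ⊕ x3

x1 ⊕ x2 ⊕ x3


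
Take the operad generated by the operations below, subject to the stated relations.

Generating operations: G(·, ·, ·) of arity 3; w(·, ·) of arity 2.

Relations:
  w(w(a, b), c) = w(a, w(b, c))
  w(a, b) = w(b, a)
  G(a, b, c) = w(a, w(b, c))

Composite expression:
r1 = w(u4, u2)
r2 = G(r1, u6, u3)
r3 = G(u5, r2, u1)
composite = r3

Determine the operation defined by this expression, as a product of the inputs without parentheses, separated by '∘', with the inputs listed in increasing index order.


u1 ∘ u2 ∘ u3 ∘ u4 ∘ u5 ∘ u6

Any arrangement under G is one operation, so sort the u-inputs.
w(u4, u2) flattens to u4 ∘ u2
G(w(u4, u2), u6, u3) flattens to u4 ∘ u2 ∘ u6 ∘ u3
G(u5, G(w(u4, u2), u6, u3), u1) flattens to u5 ∘ u4 ∘ u2 ∘ u6 ∘ u3 ∘ u1
the factors in increasing index order: u1 ∘ u2 ∘ u3 ∘ u4 ∘ u5 ∘ u6


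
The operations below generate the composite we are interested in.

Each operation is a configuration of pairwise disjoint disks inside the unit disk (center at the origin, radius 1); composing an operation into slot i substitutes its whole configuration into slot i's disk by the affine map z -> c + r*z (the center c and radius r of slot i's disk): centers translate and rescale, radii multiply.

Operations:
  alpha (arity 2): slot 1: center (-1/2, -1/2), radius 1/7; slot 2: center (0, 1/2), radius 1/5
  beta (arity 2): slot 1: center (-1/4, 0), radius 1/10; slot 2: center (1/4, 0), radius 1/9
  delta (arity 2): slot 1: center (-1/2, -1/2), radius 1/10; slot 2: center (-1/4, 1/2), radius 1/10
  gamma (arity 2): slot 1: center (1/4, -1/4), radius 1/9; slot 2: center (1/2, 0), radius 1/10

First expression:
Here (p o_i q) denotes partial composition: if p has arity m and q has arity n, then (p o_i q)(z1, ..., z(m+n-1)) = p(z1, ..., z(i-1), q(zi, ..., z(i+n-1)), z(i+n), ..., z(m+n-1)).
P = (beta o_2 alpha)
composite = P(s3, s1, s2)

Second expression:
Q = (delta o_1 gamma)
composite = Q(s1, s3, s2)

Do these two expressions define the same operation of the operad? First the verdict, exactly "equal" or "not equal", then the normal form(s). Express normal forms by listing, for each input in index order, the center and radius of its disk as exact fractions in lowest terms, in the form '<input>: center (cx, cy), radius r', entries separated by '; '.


not equal; the first gives s1: center (7/36, -1/18), radius 1/63; s2: center (1/4, 1/18), radius 1/45; s3: center (-1/4, 0), radius 1/10 and the second s1: center (-19/40, -21/40), radius 1/90; s2: center (-1/4, 1/2), radius 1/10; s3: center (-9/20, -1/2), radius 1/100

Normal form of the first expression: s1: center (7/36, -1/18), radius 1/63; s2: center (1/4, 1/18), radius 1/45; s3: center (-1/4, 0), radius 1/10
Normal form of the second expression: s1: center (-19/40, -21/40), radius 1/90; s2: center (-1/4, 1/2), radius 1/10; s3: center (-9/20, -1/2), radius 1/100
The normal forms differ: not equal.


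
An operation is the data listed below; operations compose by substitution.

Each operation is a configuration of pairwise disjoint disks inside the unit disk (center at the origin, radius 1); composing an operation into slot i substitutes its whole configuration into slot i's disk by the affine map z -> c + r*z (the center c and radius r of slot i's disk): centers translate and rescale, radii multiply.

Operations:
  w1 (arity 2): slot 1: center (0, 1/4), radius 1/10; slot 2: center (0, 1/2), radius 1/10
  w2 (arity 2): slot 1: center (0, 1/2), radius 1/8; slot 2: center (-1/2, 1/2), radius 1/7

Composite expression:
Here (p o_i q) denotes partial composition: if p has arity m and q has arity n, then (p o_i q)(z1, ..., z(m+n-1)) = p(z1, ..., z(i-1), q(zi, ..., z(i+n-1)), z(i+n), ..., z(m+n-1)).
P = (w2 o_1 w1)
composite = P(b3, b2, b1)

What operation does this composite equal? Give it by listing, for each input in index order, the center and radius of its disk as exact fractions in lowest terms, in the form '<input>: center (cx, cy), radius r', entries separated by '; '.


b1: center (-1/2, 1/2), radius 1/7; b2: center (0, 9/16), radius 1/80; b3: center (0, 17/32), radius 1/80


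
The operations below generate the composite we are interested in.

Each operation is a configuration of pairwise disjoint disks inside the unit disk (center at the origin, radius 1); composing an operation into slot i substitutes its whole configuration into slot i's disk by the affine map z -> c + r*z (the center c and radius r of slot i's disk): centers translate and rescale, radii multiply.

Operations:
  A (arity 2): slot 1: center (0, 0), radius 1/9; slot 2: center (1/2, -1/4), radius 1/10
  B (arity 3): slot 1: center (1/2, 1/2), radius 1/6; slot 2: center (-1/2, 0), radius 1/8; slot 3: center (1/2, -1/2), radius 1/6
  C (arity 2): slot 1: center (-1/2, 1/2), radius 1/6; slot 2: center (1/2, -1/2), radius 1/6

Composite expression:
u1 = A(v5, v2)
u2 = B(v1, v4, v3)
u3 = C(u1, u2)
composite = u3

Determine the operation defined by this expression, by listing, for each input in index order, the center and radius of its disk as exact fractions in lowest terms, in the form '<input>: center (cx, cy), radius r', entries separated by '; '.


Each v-disk chains the slot maps above it in C; radii multiply.
v5: after 2 affine steps, its disk has center (-1/2, 1/2), radius 1/54
v2: after 2 affine steps, its disk has center (-5/12, 11/24), radius 1/60
v1: after 2 affine steps, its disk has center (7/12, -5/12), radius 1/36
v4: after 2 affine steps, its disk has center (5/12, -1/2), radius 1/48
v3: after 2 affine steps, its disk has center (7/12, -7/12), radius 1/36

v1: center (7/12, -5/12), radius 1/36; v2: center (-5/12, 11/24), radius 1/60; v3: center (7/12, -7/12), radius 1/36; v4: center (5/12, -1/2), radius 1/48; v5: center (-1/2, 1/2), radius 1/54
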